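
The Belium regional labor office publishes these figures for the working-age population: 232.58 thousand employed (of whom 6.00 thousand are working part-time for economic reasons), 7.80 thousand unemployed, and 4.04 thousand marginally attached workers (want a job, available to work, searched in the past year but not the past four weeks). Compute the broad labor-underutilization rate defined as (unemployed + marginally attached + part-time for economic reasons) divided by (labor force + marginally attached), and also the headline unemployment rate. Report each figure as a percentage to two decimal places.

Broad underutilization rate ≈ 7.30%; headline unemployment rate ≈ 3.24%.

Labor force = 232.58 + 7.80 = 240.38 thousand.
Numerator = 7.80 + 4.04 + 6.00 = 17.84 thousand.
Denominator = 240.38 + 4.04 = 244.42 thousand.
Broad rate = 17.84 / 244.42 = 7.30%.
Headline unemployment rate = 7.80 / 240.38 = 3.24%.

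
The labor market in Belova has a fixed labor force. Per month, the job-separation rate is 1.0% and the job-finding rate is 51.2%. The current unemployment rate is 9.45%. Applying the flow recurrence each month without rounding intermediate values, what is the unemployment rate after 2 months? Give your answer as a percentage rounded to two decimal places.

With a fixed labor force, u_{t+1} = u_t + s·(1−u_t) − f·u_t = u_t·(1−s−f) + s.
Here 1−s−f = 0.478 and s = 0.010.
u_1 = 0.094500 × 0.478 + 0.010 = 0.055171.
u_2 = 0.055171 × 0.478 + 0.010 = 0.036372.

Unemployment rate after two months ≈ 3.64%.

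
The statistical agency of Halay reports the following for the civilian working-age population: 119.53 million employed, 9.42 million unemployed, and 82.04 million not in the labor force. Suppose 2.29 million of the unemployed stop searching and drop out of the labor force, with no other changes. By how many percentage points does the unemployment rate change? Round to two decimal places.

Initially, labor force = 119.53 + 9.42 = 128.95 million, so u = 9.42/128.95 = 7.31%.
After the change, unemployed and labor force both fall by 2.29 → E = 119.53, U = 7.13, labor force = 126.66 million.
New unemployment rate = 7.13 / 126.66 = 5.63%.
Change = 5.63% − 7.31% = −1.68 percentage points.

The unemployment rate changes by −1.68 percentage points.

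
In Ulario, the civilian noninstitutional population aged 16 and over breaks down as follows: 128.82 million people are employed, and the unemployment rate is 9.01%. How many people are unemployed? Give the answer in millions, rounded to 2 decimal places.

About 12.76 million are unemployed.

Let U be the number unemployed. The labor force is E + U, and U/(E+U) = 0.0901.
So U = 0.0901 × 128.82 / (1 − 0.0901) = 11.6067 / 0.9099 ≈ 12.76 million.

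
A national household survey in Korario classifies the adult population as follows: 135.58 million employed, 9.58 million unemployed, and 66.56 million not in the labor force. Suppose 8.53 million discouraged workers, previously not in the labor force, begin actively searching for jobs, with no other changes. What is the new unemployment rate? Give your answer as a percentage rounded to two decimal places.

Initially, labor force = 135.58 + 9.58 = 145.16 million, so u = 9.58/145.16 = 6.60%.
After the change, unemployed and labor force both rise by 8.53 → E = 135.58, U = 18.11, labor force = 153.69 million.
New unemployment rate = 18.11 / 153.69 = 11.78%.

New unemployment rate ≈ 11.78%.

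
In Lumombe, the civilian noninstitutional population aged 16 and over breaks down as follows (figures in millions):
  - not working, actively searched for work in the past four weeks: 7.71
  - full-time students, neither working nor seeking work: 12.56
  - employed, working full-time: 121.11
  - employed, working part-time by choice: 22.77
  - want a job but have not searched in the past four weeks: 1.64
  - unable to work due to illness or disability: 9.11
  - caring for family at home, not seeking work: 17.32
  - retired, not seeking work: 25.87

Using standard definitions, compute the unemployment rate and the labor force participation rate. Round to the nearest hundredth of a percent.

Unemployment rate ≈ 5.09%; labor force participation rate ≈ 69.51%.

Employed = 121.11 + 22.77 = 143.88 million.
Unemployed = 7.71 million.
Labor force = 143.88 + 7.71 = 151.59 million.
Not in labor force = 12.56 + 1.64 + 9.11 + 17.32 + 25.87 = 66.50 million (those not working and not actively searching are outside the labor force — including those who want a job but have given up searching).
Civilian working-age population = 151.59 + 66.50 = 218.09 million.
Unemployment rate = 7.71 / 151.59 = 5.09%.
Labor force participation rate = 151.59 / 218.09 = 69.51%.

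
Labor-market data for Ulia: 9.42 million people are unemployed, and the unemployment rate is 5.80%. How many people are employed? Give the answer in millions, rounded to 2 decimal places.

Labor force = U / u = 9.42 / 0.0580 ≈ 162.41 million.
Employed = labor force − unemployed = 162.41 − 9.42 = 152.99 million.

About 152.99 million are employed.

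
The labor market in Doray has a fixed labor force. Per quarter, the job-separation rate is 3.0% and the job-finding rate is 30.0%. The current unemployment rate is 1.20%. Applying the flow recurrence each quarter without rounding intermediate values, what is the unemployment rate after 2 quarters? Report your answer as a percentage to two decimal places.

With a fixed labor force, u_{t+1} = u_t + s·(1−u_t) − f·u_t = u_t·(1−s−f) + s.
Here 1−s−f = 0.670 and s = 0.030.
u_1 = 0.012000 × 0.670 + 0.030 = 0.038040.
u_2 = 0.038040 × 0.670 + 0.030 = 0.055487.

Unemployment rate after two quarters ≈ 5.55%.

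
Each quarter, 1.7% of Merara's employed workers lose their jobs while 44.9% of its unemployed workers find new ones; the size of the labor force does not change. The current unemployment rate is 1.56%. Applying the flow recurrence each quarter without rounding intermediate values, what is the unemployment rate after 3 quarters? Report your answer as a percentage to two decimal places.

Unemployment rate after three quarters ≈ 3.33%.

With a fixed labor force, u_{t+1} = u_t + s·(1−u_t) − f·u_t = u_t·(1−s−f) + s.
Here 1−s−f = 0.534 and s = 0.017.
u_1 = 0.015600 × 0.534 + 0.017 = 0.025330.
u_2 = 0.025330 × 0.534 + 0.017 = 0.030526.
u_3 = 0.030526 × 0.534 + 0.017 = 0.033301.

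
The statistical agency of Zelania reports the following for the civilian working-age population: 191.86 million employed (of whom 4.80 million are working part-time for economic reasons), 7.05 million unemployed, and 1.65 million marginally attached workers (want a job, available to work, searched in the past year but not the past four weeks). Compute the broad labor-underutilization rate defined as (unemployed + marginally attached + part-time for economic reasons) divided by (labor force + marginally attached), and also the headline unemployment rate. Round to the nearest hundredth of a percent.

Labor force = 191.86 + 7.05 = 198.91 million.
Numerator = 7.05 + 1.65 + 4.80 = 13.50 million.
Denominator = 198.91 + 1.65 = 200.56 million.
Broad rate = 13.50 / 200.56 = 6.73%.
Headline unemployment rate = 7.05 / 198.91 = 3.54%.

Broad underutilization rate ≈ 6.73%; headline unemployment rate ≈ 3.54%.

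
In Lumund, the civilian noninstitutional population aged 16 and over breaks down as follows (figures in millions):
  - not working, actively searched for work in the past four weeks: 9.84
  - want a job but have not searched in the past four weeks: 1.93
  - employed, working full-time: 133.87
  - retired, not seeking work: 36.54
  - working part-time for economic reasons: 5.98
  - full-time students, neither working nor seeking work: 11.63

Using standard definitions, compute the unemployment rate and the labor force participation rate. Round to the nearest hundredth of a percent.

Employed = 133.87 + 5.98 = 139.85 million (anyone who worked, including part-time for economic reasons, counts as employed).
Unemployed = 9.84 million.
Labor force = 139.85 + 9.84 = 149.69 million.
Not in labor force = 1.93 + 36.54 + 11.63 = 50.10 million (those not working and not actively searching are outside the labor force — including those who want a job but have given up searching).
Civilian working-age population = 149.69 + 50.10 = 199.79 million.
Unemployment rate = 9.84 / 149.69 = 6.57%.
Labor force participation rate = 149.69 / 199.79 = 74.92%.

Unemployment rate ≈ 6.57%; labor force participation rate ≈ 74.92%.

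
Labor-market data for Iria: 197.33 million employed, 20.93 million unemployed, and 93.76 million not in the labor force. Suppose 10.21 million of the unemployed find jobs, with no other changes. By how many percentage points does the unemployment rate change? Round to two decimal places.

The unemployment rate changes by −4.68 percentage points.

Initially, labor force = 197.33 + 20.93 = 218.26 million, so u = 20.93/218.26 = 9.59%.
After the change, unemployed falls and employed rises by 10.21; labor force unchanged → E = 207.54, U = 10.72, labor force = 218.26 million.
New unemployment rate = 10.72 / 218.26 = 4.91%.
Change = 4.91% − 9.59% = −4.68 percentage points.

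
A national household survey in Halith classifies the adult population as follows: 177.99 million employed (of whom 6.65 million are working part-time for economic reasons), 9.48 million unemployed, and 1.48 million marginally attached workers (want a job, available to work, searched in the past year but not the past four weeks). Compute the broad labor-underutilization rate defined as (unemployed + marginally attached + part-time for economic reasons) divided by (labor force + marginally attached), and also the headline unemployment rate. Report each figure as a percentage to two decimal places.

Broad underutilization rate ≈ 9.32%; headline unemployment rate ≈ 5.06%.

Labor force = 177.99 + 9.48 = 187.47 million.
Numerator = 9.48 + 1.48 + 6.65 = 17.61 million.
Denominator = 187.47 + 1.48 = 188.95 million.
Broad rate = 17.61 / 188.95 = 9.32%.
Headline unemployment rate = 9.48 / 187.47 = 5.06%.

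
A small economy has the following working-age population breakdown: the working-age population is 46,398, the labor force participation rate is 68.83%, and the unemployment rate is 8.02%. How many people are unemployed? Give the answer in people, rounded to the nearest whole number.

Labor force = 0.6883 × 46,398 = 31,936.
Unemployed = 0.0802 × 31,936 ≈ 2,561.

About 2,561 are unemployed.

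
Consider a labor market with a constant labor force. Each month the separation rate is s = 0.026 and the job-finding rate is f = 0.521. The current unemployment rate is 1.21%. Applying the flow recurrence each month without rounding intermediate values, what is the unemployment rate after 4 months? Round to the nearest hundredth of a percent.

Unemployment rate after four months ≈ 4.60%.

With a fixed labor force, u_{t+1} = u_t + s·(1−u_t) − f·u_t = u_t·(1−s−f) + s.
Here 1−s−f = 0.453 and s = 0.026.
u_1 = 0.012100 × 0.453 + 0.026 = 0.031481.
u_2 = 0.031481 × 0.453 + 0.026 = 0.040261.
u_3 = 0.040261 × 0.453 + 0.026 = 0.044238.
u_4 = 0.044238 × 0.453 + 0.026 = 0.046040.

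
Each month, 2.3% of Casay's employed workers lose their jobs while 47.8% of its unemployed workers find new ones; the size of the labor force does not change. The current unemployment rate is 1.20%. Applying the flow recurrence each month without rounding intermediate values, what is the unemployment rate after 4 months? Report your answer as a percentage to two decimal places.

With a fixed labor force, u_{t+1} = u_t + s·(1−u_t) − f·u_t = u_t·(1−s−f) + s.
Here 1−s−f = 0.499 and s = 0.023.
u_1 = 0.012000 × 0.499 + 0.023 = 0.028988.
u_2 = 0.028988 × 0.499 + 0.023 = 0.037465.
u_3 = 0.037465 × 0.499 + 0.023 = 0.041695.
u_4 = 0.041695 × 0.499 + 0.023 = 0.043806.

Unemployment rate after four months ≈ 4.38%.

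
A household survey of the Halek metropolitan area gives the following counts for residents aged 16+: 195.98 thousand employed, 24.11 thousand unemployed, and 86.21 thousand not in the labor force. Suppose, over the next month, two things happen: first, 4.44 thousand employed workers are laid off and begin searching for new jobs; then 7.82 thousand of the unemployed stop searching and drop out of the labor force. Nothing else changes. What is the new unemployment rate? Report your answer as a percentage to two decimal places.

New unemployment rate ≈ 9.77%.

Initially, labor force = 195.98 + 24.11 = 220.09 thousand, so u = 24.11/220.09 = 10.95%.
After the first change, employed falls and unemployed rises by 4.44; labor force unchanged → E = 191.54, U = 28.55, labor force = 220.09 thousand.
After the second change, unemployed and labor force both fall by 7.82 → E = 191.54, U = 20.73, labor force = 212.27 thousand.
New unemployment rate = 20.73 / 212.27 = 9.77%.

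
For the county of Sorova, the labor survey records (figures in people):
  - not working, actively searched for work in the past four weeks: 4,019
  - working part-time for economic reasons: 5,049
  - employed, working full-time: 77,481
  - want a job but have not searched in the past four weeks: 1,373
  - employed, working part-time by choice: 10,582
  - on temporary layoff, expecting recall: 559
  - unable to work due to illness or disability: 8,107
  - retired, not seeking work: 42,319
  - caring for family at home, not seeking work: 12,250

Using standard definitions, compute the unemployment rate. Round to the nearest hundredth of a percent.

Unemployment rate ≈ 4.69%.

Employed = 5,049 + 77,481 + 10,582 = 93,112 (anyone who worked, including part-time for economic reasons, counts as employed).
Unemployed = 4,019 + 559 = 4,578 (jobless and actively searching, or on temporary layoff).
Labor force = 93,112 + 4,578 = 97,690.
Unemployment rate = 4,578 / 97,690 = 4.69%.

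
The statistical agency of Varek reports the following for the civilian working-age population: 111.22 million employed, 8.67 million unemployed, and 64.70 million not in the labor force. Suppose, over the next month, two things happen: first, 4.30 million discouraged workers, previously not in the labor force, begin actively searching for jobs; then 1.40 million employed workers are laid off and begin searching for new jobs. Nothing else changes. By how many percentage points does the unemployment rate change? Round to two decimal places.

The unemployment rate changes by +4.34 percentage points.

Initially, labor force = 111.22 + 8.67 = 119.89 million, so u = 8.67/119.89 = 7.23%.
After the first change, unemployed and labor force both rise by 4.30 → E = 111.22, U = 12.97, labor force = 124.19 million.
After the second change, employed falls and unemployed rises by 1.40; labor force unchanged → E = 109.82, U = 14.37, labor force = 124.19 million.
New unemployment rate = 14.37 / 124.19 = 11.57%.
Change = 11.57% − 7.23% = +4.34 percentage points.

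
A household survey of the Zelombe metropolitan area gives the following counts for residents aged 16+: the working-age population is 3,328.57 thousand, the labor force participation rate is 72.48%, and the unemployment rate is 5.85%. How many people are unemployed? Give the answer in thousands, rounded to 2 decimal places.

Labor force = 0.7248 × 3,328.57 = 2,412.55 thousand.
Unemployed = 0.0585 × 2,412.55 ≈ 141.13 thousand.

About 141.13 thousand are unemployed.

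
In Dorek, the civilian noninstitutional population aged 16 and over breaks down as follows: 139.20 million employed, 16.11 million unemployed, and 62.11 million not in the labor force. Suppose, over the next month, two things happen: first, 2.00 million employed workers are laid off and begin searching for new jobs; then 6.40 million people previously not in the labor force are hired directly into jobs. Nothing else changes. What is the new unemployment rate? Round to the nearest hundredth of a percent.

New unemployment rate ≈ 11.20%.

Initially, labor force = 139.20 + 16.11 = 155.31 million, so u = 16.11/155.31 = 10.37%.
After the first change, employed falls and unemployed rises by 2.00; labor force unchanged → E = 137.20, U = 18.11, labor force = 155.31 million.
After the second change, employed and labor force both rise by 6.40; unemployed unchanged → E = 143.60, U = 18.11, labor force = 161.71 million.
New unemployment rate = 18.11 / 161.71 = 11.20%.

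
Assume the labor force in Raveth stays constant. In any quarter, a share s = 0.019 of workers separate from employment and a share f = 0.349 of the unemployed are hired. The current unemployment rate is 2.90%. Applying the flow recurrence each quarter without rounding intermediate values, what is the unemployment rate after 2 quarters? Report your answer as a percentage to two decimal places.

With a fixed labor force, u_{t+1} = u_t + s·(1−u_t) − f·u_t = u_t·(1−s−f) + s.
Here 1−s−f = 0.632 and s = 0.019.
u_1 = 0.029000 × 0.632 + 0.019 = 0.037328.
u_2 = 0.037328 × 0.632 + 0.019 = 0.042591.

Unemployment rate after two quarters ≈ 4.26%.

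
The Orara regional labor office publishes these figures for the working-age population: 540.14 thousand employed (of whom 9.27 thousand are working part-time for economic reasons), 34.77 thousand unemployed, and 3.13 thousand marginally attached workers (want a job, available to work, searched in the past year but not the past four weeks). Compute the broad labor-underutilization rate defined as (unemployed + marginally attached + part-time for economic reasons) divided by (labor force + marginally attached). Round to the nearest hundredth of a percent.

Labor force = 540.14 + 34.77 = 574.91 thousand.
Numerator = 34.77 + 3.13 + 9.27 = 47.17 thousand.
Denominator = 574.91 + 3.13 = 578.04 thousand.
Broad rate = 47.17 / 578.04 = 8.16%.

Broad underutilization rate ≈ 8.16%.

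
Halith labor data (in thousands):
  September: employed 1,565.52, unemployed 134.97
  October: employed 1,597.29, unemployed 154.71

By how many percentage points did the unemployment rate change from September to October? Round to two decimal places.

The unemployment rate changed by +0.89 percentage points.

September: labor force = 1,565.52 + 134.97 = 1,700.49; u = 134.97/1,700.49 = 7.94%.
October: labor force = 1,597.29 + 154.71 = 1,752.00; u = 154.71/1,752.00 = 8.83%.
Change = 8.83% − 7.94% = +0.89 pp.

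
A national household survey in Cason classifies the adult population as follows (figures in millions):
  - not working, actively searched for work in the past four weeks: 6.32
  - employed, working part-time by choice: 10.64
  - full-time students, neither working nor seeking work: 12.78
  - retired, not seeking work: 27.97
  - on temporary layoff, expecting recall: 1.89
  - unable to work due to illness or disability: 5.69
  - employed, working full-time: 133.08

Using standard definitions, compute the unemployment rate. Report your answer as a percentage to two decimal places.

Unemployment rate ≈ 5.40%.

Employed = 10.64 + 133.08 = 143.72 million.
Unemployed = 6.32 + 1.89 = 8.21 million (jobless and actively searching, or on temporary layoff).
Labor force = 143.72 + 8.21 = 151.93 million.
Unemployment rate = 8.21 / 151.93 = 5.40%.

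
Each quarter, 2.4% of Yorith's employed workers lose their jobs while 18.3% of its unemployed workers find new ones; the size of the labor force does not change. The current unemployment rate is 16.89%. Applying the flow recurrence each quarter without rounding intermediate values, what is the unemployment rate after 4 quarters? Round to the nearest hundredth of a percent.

Unemployment rate after four quarters ≈ 13.69%.

With a fixed labor force, u_{t+1} = u_t + s·(1−u_t) − f·u_t = u_t·(1−s−f) + s.
Here 1−s−f = 0.793 and s = 0.024.
u_1 = 0.168900 × 0.793 + 0.024 = 0.157938.
u_2 = 0.157938 × 0.793 + 0.024 = 0.149245.
u_3 = 0.149245 × 0.793 + 0.024 = 0.142351.
u_4 = 0.142351 × 0.793 + 0.024 = 0.136884.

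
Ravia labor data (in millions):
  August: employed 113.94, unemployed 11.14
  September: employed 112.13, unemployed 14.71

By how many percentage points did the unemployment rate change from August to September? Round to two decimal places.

The unemployment rate changed by +2.69 percentage points.

August: labor force = 113.94 + 11.14 = 125.08; u = 11.14/125.08 = 8.91%.
September: labor force = 112.13 + 14.71 = 126.84; u = 14.71/126.84 = 11.60%.
Change = 11.60% − 8.91% = +2.69 pp.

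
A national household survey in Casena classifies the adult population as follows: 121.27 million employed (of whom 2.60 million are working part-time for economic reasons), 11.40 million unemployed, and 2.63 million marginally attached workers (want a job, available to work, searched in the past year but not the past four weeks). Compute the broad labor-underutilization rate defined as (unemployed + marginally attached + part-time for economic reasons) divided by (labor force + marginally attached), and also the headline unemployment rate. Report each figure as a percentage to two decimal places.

Broad underutilization rate ≈ 12.29%; headline unemployment rate ≈ 8.59%.

Labor force = 121.27 + 11.40 = 132.67 million.
Numerator = 11.40 + 2.63 + 2.60 = 16.63 million.
Denominator = 132.67 + 2.63 = 135.30 million.
Broad rate = 16.63 / 135.30 = 12.29%.
Headline unemployment rate = 11.40 / 132.67 = 8.59%.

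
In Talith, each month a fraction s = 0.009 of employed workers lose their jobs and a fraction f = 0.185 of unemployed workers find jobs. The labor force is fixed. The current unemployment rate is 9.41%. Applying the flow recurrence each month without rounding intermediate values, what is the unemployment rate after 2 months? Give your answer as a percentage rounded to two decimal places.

With a fixed labor force, u_{t+1} = u_t + s·(1−u_t) − f·u_t = u_t·(1−s−f) + s.
Here 1−s−f = 0.806 and s = 0.009.
u_1 = 0.094100 × 0.806 + 0.009 = 0.084845.
u_2 = 0.084845 × 0.806 + 0.009 = 0.077385.

Unemployment rate after two months ≈ 7.74%.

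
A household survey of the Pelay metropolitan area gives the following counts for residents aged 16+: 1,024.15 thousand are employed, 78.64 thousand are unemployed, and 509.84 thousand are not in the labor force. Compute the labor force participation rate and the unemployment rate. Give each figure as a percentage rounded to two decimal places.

Labor force = employed + unemployed = 1,024.15 + 78.64 = 1,102.79 thousand.
Working-age population = 1,102.79 + 509.84 = 1,612.63 thousand.
Unemployment rate = 78.64 / 1,102.79 = 7.13%.
Labor force participation rate = 1,102.79 / 1,612.63 = 68.38%.

Labor force participation rate ≈ 68.38%; unemployment rate ≈ 7.13%.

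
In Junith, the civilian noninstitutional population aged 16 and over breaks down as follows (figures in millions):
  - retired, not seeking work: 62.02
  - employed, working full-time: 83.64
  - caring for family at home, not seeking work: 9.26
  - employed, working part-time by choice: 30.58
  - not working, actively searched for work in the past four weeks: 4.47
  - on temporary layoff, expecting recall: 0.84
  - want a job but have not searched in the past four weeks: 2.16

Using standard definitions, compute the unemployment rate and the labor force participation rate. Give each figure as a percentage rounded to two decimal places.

Unemployment rate ≈ 4.44%; labor force participation rate ≈ 61.94%.

Employed = 83.64 + 30.58 = 114.22 million.
Unemployed = 4.47 + 0.84 = 5.31 million (jobless and actively searching, or on temporary layoff).
Labor force = 114.22 + 5.31 = 119.53 million.
Not in labor force = 62.02 + 9.26 + 2.16 = 73.44 million (those not working and not actively searching are outside the labor force — including those who want a job but have given up searching).
Civilian working-age population = 119.53 + 73.44 = 192.97 million.
Unemployment rate = 5.31 / 119.53 = 4.44%.
Labor force participation rate = 119.53 / 192.97 = 61.94%.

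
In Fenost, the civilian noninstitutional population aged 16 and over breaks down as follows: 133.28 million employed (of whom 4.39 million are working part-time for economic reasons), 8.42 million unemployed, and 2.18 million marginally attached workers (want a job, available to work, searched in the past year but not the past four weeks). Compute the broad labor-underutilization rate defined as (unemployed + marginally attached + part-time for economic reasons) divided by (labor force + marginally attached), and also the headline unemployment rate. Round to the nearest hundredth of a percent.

Broad underutilization rate ≈ 10.42%; headline unemployment rate ≈ 5.94%.

Labor force = 133.28 + 8.42 = 141.70 million.
Numerator = 8.42 + 2.18 + 4.39 = 14.99 million.
Denominator = 141.70 + 2.18 = 143.88 million.
Broad rate = 14.99 / 143.88 = 10.42%.
Headline unemployment rate = 8.42 / 141.70 = 5.94%.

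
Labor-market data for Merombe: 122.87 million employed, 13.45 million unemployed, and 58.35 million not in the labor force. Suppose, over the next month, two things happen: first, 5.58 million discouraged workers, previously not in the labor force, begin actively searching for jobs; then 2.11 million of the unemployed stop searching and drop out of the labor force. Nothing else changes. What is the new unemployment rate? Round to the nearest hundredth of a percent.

Initially, labor force = 122.87 + 13.45 = 136.32 million, so u = 13.45/136.32 = 9.87%.
After the first change, unemployed and labor force both rise by 5.58 → E = 122.87, U = 19.03, labor force = 141.90 million.
After the second change, unemployed and labor force both fall by 2.11 → E = 122.87, U = 16.92, labor force = 139.79 million.
New unemployment rate = 16.92 / 139.79 = 12.10%.

New unemployment rate ≈ 12.10%.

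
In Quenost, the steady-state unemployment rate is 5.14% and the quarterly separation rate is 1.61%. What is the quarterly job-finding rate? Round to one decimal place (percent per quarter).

Job-finding rate ≈ 29.7% per quarter.

From u* = s/(s+f): f = s·(1−u)/u.
f = 1.61 × (1 − 0.0514) / 0.0514 = 1.5272 / 0.0514 ≈ 29.7% per quarter.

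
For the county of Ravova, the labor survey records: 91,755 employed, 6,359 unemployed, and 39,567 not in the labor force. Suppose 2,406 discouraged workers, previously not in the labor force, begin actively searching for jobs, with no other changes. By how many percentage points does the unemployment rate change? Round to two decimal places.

The unemployment rate changes by +2.24 percentage points.

Initially, labor force = 91,755 + 6,359 = 98,114, so u = 6,359/98,114 = 6.48%.
After the change, unemployed and labor force both rise by 2,406 → E = 91,755, U = 8,765, labor force = 100,520.
New unemployment rate = 8,765 / 100,520 = 8.72%.
Change = 8.72% − 6.48% = +2.24 percentage points.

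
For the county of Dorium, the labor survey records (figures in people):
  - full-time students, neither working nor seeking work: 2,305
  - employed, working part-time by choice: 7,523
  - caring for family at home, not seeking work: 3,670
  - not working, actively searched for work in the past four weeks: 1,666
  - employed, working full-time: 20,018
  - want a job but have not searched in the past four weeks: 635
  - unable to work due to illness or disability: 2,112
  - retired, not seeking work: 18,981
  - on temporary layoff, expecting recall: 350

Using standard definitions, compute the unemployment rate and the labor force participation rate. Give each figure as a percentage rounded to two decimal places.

Employed = 7,523 + 20,018 = 27,541.
Unemployed = 1,666 + 350 = 2,016 (jobless and actively searching, or on temporary layoff).
Labor force = 27,541 + 2,016 = 29,557.
Not in labor force = 2,305 + 3,670 + 635 + 2,112 + 18,981 = 27,703 (those not working and not actively searching are outside the labor force — including those who want a job but have given up searching).
Civilian working-age population = 29,557 + 27,703 = 57,260.
Unemployment rate = 2,016 / 29,557 = 6.82%.
Labor force participation rate = 29,557 / 57,260 = 51.62%.

Unemployment rate ≈ 6.82%; labor force participation rate ≈ 51.62%.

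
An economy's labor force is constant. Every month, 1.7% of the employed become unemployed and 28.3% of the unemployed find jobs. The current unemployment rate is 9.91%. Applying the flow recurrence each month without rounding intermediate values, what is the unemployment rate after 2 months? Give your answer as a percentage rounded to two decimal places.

With a fixed labor force, u_{t+1} = u_t + s·(1−u_t) − f·u_t = u_t·(1−s−f) + s.
Here 1−s−f = 0.700 and s = 0.017.
u_1 = 0.099100 × 0.700 + 0.017 = 0.086370.
u_2 = 0.086370 × 0.700 + 0.017 = 0.077459.

Unemployment rate after two months ≈ 7.75%.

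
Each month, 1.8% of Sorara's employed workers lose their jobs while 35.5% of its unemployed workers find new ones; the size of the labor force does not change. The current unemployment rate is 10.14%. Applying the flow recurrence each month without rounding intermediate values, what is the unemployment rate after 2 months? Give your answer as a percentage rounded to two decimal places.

With a fixed labor force, u_{t+1} = u_t + s·(1−u_t) − f·u_t = u_t·(1−s−f) + s.
Here 1−s−f = 0.627 and s = 0.018.
u_1 = 0.101400 × 0.627 + 0.018 = 0.081578.
u_2 = 0.081578 × 0.627 + 0.018 = 0.069149.

Unemployment rate after two months ≈ 6.91%.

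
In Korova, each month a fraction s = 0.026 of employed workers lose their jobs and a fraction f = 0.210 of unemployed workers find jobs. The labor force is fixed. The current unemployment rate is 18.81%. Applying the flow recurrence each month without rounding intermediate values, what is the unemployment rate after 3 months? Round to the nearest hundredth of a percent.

With a fixed labor force, u_{t+1} = u_t + s·(1−u_t) − f·u_t = u_t·(1−s−f) + s.
Here 1−s−f = 0.764 and s = 0.026.
u_1 = 0.188100 × 0.764 + 0.026 = 0.169708.
u_2 = 0.169708 × 0.764 + 0.026 = 0.155657.
u_3 = 0.155657 × 0.764 + 0.026 = 0.144922.

Unemployment rate after three months ≈ 14.49%.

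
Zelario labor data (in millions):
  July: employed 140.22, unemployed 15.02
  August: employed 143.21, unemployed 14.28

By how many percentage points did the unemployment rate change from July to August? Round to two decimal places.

The unemployment rate changed by −0.61 percentage points.

July: labor force = 140.22 + 15.02 = 155.24; u = 15.02/155.24 = 9.68%.
August: labor force = 143.21 + 14.28 = 157.49; u = 14.28/157.49 = 9.07%.
Change = 9.07% − 9.68% = −0.61 pp.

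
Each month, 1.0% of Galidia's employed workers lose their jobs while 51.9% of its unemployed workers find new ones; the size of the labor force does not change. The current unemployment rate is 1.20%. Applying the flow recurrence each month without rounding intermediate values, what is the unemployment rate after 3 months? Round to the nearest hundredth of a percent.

With a fixed labor force, u_{t+1} = u_t + s·(1−u_t) − f·u_t = u_t·(1−s−f) + s.
Here 1−s−f = 0.471 and s = 0.010.
u_1 = 0.012000 × 0.471 + 0.010 = 0.015652.
u_2 = 0.015652 × 0.471 + 0.010 = 0.017372.
u_3 = 0.017372 × 0.471 + 0.010 = 0.018182.

Unemployment rate after three months ≈ 1.82%.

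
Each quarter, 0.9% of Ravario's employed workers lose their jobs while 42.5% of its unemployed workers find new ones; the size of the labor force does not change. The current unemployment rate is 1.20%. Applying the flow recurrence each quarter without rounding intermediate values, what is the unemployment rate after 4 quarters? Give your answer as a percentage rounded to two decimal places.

With a fixed labor force, u_{t+1} = u_t + s·(1−u_t) − f·u_t = u_t·(1−s−f) + s.
Here 1−s−f = 0.566 and s = 0.009.
u_1 = 0.012000 × 0.566 + 0.009 = 0.015792.
u_2 = 0.015792 × 0.566 + 0.009 = 0.017938.
u_3 = 0.017938 × 0.566 + 0.009 = 0.019153.
u_4 = 0.019153 × 0.566 + 0.009 = 0.019841.

Unemployment rate after four quarters ≈ 1.98%.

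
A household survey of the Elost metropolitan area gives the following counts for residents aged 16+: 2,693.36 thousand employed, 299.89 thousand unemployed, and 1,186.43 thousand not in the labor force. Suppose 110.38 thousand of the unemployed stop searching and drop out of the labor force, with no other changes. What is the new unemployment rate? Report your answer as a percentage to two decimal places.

New unemployment rate ≈ 6.57%.

Initially, labor force = 2,693.36 + 299.89 = 2,993.25 thousand, so u = 299.89/2,993.25 = 10.02%.
After the change, unemployed and labor force both fall by 110.38 → E = 2,693.36, U = 189.51, labor force = 2,882.87 thousand.
New unemployment rate = 189.51 / 2,882.87 = 6.57%.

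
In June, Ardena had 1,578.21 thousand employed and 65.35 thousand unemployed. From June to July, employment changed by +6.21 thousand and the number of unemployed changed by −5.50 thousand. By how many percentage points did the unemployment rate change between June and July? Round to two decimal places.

The unemployment rate changed by −0.34 percentage points.

June: labor force = 1,578.21 + 65.35 = 1,643.56; u = 65.35/1,643.56 = 3.98%.
July: labor force = 1,584.42 + 59.85 = 1,644.27; u = 59.85/1,644.27 = 3.64%.
Change = 3.64% − 3.98% = −0.34 pp.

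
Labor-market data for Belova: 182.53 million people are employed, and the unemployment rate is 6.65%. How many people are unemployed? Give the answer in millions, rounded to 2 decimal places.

About 13.00 million are unemployed.

Let U be the number unemployed. The labor force is E + U, and U/(E+U) = 0.0665.
So U = 0.0665 × 182.53 / (1 − 0.0665) = 12.1382 / 0.9335 ≈ 13.00 million.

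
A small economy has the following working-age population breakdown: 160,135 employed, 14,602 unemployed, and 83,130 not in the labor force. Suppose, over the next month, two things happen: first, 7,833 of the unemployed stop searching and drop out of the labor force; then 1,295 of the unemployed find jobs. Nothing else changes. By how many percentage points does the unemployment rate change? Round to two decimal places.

The unemployment rate changes by −5.08 percentage points.

Initially, labor force = 160,135 + 14,602 = 174,737, so u = 14,602/174,737 = 8.36%.
After the first change, unemployed and labor force both fall by 7,833 → E = 160,135, U = 6,769, labor force = 166,904.
After the second change, unemployed falls and employed rises by 1,295; labor force unchanged → E = 161,430, U = 5,474, labor force = 166,904.
New unemployment rate = 5,474 / 166,904 = 3.28%.
Change = 3.28% − 8.36% = −5.08 percentage points.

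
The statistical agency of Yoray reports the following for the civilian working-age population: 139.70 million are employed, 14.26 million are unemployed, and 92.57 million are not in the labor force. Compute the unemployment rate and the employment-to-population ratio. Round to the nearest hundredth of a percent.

Unemployment rate ≈ 9.26%; employment-population ratio ≈ 56.67%.

Labor force = employed + unemployed = 139.70 + 14.26 = 153.96 million.
Working-age population = 153.96 + 92.57 = 246.53 million.
Unemployment rate = 14.26 / 153.96 = 9.26%.
Employment-population ratio = 139.70 / 246.53 = 56.67%.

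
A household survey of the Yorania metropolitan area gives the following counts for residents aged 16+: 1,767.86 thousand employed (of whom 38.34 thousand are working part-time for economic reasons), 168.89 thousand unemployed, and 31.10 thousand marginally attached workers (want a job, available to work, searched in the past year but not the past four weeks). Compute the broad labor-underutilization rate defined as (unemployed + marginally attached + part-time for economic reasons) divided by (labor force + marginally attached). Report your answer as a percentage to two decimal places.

Broad underutilization rate ≈ 12.11%.

Labor force = 1,767.86 + 168.89 = 1,936.75 thousand.
Numerator = 168.89 + 31.10 + 38.34 = 238.33 thousand.
Denominator = 1,936.75 + 31.10 = 1,967.85 thousand.
Broad rate = 238.33 / 1,967.85 = 12.11%.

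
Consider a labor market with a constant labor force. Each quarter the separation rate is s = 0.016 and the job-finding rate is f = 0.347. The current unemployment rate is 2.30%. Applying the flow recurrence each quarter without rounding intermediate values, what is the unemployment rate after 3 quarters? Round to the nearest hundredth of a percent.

Unemployment rate after three quarters ≈ 3.86%.

With a fixed labor force, u_{t+1} = u_t + s·(1−u_t) − f·u_t = u_t·(1−s−f) + s.
Here 1−s−f = 0.637 and s = 0.016.
u_1 = 0.023000 × 0.637 + 0.016 = 0.030651.
u_2 = 0.030651 × 0.637 + 0.016 = 0.035525.
u_3 = 0.035525 × 0.637 + 0.016 = 0.038629.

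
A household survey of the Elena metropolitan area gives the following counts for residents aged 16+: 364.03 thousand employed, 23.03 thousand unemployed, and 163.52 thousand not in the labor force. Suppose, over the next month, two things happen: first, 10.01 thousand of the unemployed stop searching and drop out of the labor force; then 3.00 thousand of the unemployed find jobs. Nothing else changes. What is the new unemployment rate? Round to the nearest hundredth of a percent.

New unemployment rate ≈ 2.66%.

Initially, labor force = 364.03 + 23.03 = 387.06 thousand, so u = 23.03/387.06 = 5.95%.
After the first change, unemployed and labor force both fall by 10.01 → E = 364.03, U = 13.02, labor force = 377.05 thousand.
After the second change, unemployed falls and employed rises by 3.00; labor force unchanged → E = 367.03, U = 10.02, labor force = 377.05 thousand.
New unemployment rate = 10.02 / 377.05 = 2.66%.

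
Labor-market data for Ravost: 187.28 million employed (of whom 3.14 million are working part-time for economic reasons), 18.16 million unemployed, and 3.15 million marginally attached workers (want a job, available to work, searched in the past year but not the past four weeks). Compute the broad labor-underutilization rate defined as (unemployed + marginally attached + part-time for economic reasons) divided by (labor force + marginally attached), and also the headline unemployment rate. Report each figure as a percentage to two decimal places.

Labor force = 187.28 + 18.16 = 205.44 million.
Numerator = 18.16 + 3.15 + 3.14 = 24.45 million.
Denominator = 205.44 + 3.15 = 208.59 million.
Broad rate = 24.45 / 208.59 = 11.72%.
Headline unemployment rate = 18.16 / 205.44 = 8.84%.

Broad underutilization rate ≈ 11.72%; headline unemployment rate ≈ 8.84%.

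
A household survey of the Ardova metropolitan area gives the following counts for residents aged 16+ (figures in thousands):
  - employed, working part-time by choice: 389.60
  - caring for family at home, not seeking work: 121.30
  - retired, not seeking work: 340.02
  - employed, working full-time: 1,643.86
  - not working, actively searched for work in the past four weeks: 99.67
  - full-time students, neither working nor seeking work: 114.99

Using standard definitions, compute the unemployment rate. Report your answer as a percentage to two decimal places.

Unemployment rate ≈ 4.67%.

Employed = 389.60 + 1,643.86 = 2,033.46 thousand.
Unemployed = 99.67 thousand.
Labor force = 2,033.46 + 99.67 = 2,133.13 thousand.
Unemployment rate = 99.67 / 2,133.13 = 4.67%.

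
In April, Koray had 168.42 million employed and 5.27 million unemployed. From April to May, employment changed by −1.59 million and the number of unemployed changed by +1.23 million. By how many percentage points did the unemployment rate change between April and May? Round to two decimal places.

The unemployment rate changed by +0.72 percentage points.

April: labor force = 168.42 + 5.27 = 173.69; u = 5.27/173.69 = 3.03%.
May: labor force = 166.83 + 6.50 = 173.33; u = 6.50/173.33 = 3.75%.
Change = 3.75% − 3.03% = +0.72 pp.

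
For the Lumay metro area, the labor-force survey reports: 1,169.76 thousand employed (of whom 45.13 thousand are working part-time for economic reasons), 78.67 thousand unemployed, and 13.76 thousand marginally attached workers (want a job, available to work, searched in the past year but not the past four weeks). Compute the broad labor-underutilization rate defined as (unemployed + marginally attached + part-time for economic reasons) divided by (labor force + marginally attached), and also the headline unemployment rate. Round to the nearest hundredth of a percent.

Broad underutilization rate ≈ 10.90%; headline unemployment rate ≈ 6.30%.

Labor force = 1,169.76 + 78.67 = 1,248.43 thousand.
Numerator = 78.67 + 13.76 + 45.13 = 137.56 thousand.
Denominator = 1,248.43 + 13.76 = 1,262.19 thousand.
Broad rate = 137.56 / 1,262.19 = 10.90%.
Headline unemployment rate = 78.67 / 1,248.43 = 6.30%.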